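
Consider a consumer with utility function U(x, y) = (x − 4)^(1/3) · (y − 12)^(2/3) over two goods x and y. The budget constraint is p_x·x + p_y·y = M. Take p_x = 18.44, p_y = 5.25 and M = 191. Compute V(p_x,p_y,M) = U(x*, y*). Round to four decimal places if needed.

V = 3.5963

Substituting into the budget: x* = 4 + 1/3·(M − 4·p_x − 12·p_y)/p_x, and y* = 12 + 2/3·(…)/p_y.
Discretionary income = 191 − 4·18.44 − 12·5.25 = 54.24; x* = 4 + 1/3·54.24/18.44 = 4.9805; y* = 12 + 2/3·54.24/5.25 = 18.8876.
Utility at the optimum: U(4.9805, 18.8876) = 3.5963.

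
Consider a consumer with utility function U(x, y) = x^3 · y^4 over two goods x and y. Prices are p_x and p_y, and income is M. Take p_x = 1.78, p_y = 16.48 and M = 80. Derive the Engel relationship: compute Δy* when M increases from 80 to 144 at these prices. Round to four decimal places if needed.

The MRS is (3/4)·y/x. Set MRS = p_x/p_y.
Rearranging, p_y·y = (4/3)·p_x·x. Substituting into the budget gives p_x·x·(1 + (4/3)) = M.
Demand: x*(p_x,p_y,M) = 3/7·M/p_x and y* = 4/7·M/p_y.
At p_x=1.78, p_y=16.48, M=80: y* = 4/7·80/16.48 = 2.7739.
At M' = 144: y* = 4.9931. Change: 4.9931 − 2.7739 = 2.2191.

Δy* = 2.2191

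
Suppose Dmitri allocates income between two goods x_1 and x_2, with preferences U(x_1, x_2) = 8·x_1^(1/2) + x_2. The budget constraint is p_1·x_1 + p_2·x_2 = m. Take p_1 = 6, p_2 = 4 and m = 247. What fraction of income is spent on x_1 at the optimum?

share on x_1 = 0.1727

Utility is quasi-linear in x_2; the FOC for x_1 is 4/√x_1 = p_1/p_2.
Solve: √x_1 = 4·p_2/p_1, so x_1*(p_1,p_2) = (4·p_2/p_1)², and x_2* = (m − p_1·x_1*)/p_2.
Plugging in: x_1* = (4·4/6)² = 7.1111, x_2* = 51.0833.
Expenditure on x_1: 6·7.1111 = 42.6667; share = 0.1727.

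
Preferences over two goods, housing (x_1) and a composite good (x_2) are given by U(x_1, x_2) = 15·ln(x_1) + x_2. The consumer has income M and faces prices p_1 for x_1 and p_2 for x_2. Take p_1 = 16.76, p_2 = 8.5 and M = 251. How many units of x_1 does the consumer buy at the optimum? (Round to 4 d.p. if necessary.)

x_1* = 7.6074

MU_x_1 = 15/x_1, MU_x_2 = 1. Tangency: 15/x_1 = p_1/p_2.
So x_1*(p_1,p_2) = 15·p_2/p_1, independent of income; and x_2* = (M − 15·p_2)/p_2.
At the given prices: x_1* = 15·8.5/16.76 = 7.6074.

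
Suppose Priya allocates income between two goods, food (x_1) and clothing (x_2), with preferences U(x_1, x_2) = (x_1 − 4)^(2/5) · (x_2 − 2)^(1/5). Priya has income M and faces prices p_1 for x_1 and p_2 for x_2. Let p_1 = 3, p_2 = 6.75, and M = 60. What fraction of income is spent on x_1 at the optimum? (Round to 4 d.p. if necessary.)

MRS = 2·(x_2−2)/(x_1−4). Tangency with p_1/p_2 gives x_2−2 = (1/2)·(p_1/p_2)·(x_1−4).
After buying the subsistence bundle (4, 2), a share 2/3 of the remaining income goes to x_1: x_1* = 4 + 2/3·(M − 4p_1 − 2p_2)/p_1.
Discretionary income = 60 − 4·3 − 2·6.75 = 34.5; x_1* = 4 + 2/3·34.5/3 = 11.6667; x_2* = 2 + 1/3·34.5/6.75 = 3.7037.
Expenditure on x_1: 3·11.6667 = 35; share = 0.5833.

share on x_1 = 0.5833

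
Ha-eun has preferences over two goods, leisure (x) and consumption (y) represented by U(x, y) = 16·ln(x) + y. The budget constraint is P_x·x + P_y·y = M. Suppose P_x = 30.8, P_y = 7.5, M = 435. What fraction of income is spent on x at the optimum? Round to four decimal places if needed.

share on x = 0.2759

Set MRS = P_x/P_y: (16/x)/1 = P_x/P_y.
So x*(P_x,P_y) = 16·P_y/P_x, independent of income; and y* = (M − 16·P_y)/P_y.
At the given prices: x* = 16·7.5/30.8 = 3.8961, and y* = 42.
Expenditure on x: 30.8·3.8961 = 120; share = 0.2759.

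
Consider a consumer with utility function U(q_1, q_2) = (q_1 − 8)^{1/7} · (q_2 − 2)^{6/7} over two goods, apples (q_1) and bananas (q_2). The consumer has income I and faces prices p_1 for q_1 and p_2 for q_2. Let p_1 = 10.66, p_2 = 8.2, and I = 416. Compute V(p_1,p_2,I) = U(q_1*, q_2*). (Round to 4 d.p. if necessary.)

Discretionary income = 416 − 8·10.66 − 2·8.2 = 314.32; q_1* = 8 + 1/7·314.32/10.66 = 12.2123; q_2* = 2 + 6/7·314.32/8.2 = 34.8557.
Utility at the optimum: U(12.2123, 34.8557) = 24.5002.

V = 24.5002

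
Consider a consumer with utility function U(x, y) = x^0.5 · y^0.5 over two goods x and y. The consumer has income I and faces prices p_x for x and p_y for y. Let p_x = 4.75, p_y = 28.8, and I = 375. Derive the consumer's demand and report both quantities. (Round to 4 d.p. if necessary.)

x* = 39.4737, y* = 6.5104

Tangency: MRS = y/x = p_x/p_y.
So 0.5·p_y·y = 0.5·p_x·x; combined with the budget, a share 0.5 of income goes to x.
Demand: x*(p_x,p_y,I) = 0.5·I/p_x and y* = 0.5·I/p_y.
At p_x=4.75, p_y=28.8, I=375: x* = 0.5·375/4.75 = 39.4737, y* = 6.5104.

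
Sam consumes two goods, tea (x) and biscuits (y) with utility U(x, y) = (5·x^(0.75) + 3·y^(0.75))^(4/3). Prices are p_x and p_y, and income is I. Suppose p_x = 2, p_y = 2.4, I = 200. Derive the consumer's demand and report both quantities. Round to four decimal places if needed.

x* = 93.0233, y* = 5.814

With the ratio pinned down, the budget gives x* = I/(p_x + p_y·(y/x)) and y* = (y/x)·x*.
Numerically y/x = 0.0625, so x* = 200/(2 + 2.4·0.0625) = 93.0233 and y* = 0.0625·93.0233 = 5.814.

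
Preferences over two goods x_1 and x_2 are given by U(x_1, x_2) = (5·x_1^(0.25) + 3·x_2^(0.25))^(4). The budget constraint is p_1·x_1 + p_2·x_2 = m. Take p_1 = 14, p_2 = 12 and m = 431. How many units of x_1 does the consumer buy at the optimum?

x_1* = 20.0854

MRS = MU_x_1/MU_x_2 = (5/3)·(x_2/x_1)^(0.75). Set equal to p_1/p_2.
Hence x_2/x_1 = ((3/5)·p_1/p_2)^(1/(0.75)), i.e. raised to the 4/3 power.
Substitute x_2 = (x_2/x_1)·x_1 into the budget: x_1* = m/(p_1 + p_2·(x_2/x_1)).
Numerically x_2/x_1 = 0.621533, so x_1* = 431/(14 + 12·0.621533) = 20.0854.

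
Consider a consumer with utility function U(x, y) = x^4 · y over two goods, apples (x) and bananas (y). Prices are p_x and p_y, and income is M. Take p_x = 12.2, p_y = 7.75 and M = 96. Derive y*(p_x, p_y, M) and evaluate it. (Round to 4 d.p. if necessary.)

At p_x=12.2, p_y=7.75, M=96: y* = 0.2·96/7.75 = 2.4774.

y* = 2.4774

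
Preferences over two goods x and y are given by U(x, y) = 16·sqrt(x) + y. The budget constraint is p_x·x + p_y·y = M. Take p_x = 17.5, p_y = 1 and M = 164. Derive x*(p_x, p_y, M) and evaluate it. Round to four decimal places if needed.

x* = 0.209

Solve: √x = 8·p_y/p_x, so x*(p_x,p_y) = (8·p_y/p_x)², and y* = (M − p_x·x*)/p_y.
Plugging in: x* = (8·1/17.5)² = 0.209.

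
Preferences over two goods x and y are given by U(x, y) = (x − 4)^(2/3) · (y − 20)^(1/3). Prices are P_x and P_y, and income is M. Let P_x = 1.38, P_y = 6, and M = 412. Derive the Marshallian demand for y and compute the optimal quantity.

y* = 35.9156

Substituting into the budget: x* = 4 + 2/3·(M − 4·P_x − 20·P_y)/P_x, and y* = 20 + 1/3·(…)/P_y.
Discretionary income = 412 − 4·1.38 − 20·6 = 286.48; y* = 20 + 1/3·286.48/6 = 35.9156.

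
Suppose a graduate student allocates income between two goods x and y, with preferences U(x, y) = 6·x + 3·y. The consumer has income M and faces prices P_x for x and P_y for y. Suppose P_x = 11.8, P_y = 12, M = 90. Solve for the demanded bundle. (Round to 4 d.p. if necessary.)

x* = 7.6271, y* = 0

Perfect substitutes: compare marginal utility per dollar. 6/P_x vs 3/P_y → 0.5085 vs 0.25.
x gives more utility per dollar, so spend all income on x: x* = M/P_x, y* = 0.
Numerically: x* = 7.6271, y* = 0.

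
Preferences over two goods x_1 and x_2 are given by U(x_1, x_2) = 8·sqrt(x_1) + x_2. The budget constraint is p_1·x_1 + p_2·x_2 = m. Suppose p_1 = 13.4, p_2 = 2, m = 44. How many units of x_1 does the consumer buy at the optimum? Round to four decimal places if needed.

x_1* = 0.3564

MU_x_1 = 4/√x_1, MU_x_2 = 1. Tangency: 4/√x_1 = p_1/p_2.
Solve: √x_1 = 4·p_2/p_1, so x_1*(p_1,p_2) = (4·p_2/p_1)², and x_2* = (m − p_1·x_1*)/p_2.
Plugging in: x_1* = (4·2/13.4)² = 0.3564.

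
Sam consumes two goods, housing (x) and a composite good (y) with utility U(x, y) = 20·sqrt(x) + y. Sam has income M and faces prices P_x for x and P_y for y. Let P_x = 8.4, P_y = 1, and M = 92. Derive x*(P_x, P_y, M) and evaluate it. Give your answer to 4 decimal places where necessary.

x* = 1.4172

Set MRS = P_x/P_y: 10·x^(−1/2) = P_x/P_y.
Solve: √x = 10·P_y/P_x, so x*(P_x,P_y) = (10·P_y/P_x)², and y* = (M − P_x·x*)/P_y.
Plugging in: x* = (10·1/8.4)² = 1.4172.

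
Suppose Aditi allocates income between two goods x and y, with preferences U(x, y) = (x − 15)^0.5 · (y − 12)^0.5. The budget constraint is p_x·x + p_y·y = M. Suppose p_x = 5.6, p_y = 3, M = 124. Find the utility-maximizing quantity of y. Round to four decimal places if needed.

Discretionary income = 124 − 15·5.6 − 12·3 = 4; y* = 12 + 0.5·4/3 = 12.6667.

y* = 12.6667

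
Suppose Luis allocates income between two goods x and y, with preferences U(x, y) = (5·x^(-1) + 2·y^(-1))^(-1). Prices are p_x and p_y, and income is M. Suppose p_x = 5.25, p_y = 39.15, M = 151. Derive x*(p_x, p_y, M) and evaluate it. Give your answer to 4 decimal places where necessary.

x* = 10.5467

MU_x ∝ 5·x^(-2), MU_y ∝ 2·y^(-2), so MRS = (5/2)·(y/x)^(2) = p_x/p_y.
Solve for the ratio: y/x = [(2/5)·p_x/p_y]^(0.5).
Substitute y = (y/x)·x into the budget: x* = M/(p_x + p_y·(y/x)).
Numerically y/x = 0.231603, so x* = 151/(5.25 + 39.15·0.231603) = 10.5467.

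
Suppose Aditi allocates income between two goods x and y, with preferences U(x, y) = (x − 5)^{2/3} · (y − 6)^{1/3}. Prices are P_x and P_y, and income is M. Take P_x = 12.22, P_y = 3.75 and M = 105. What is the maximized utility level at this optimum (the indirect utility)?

V = 1.3738

MRS = 2·(y−6)/(x−5). Tangency with P_x/P_y gives y−6 = (1/2)·(P_x/P_y)·(x−5).
After buying the subsistence bundle (5, 6), a share 2/3 of the remaining income goes to x: x* = 5 + 2/3·(M − 5P_x − 6P_y)/P_x.
Discretionary income = 105 − 5·12.22 − 6·3.75 = 21.4; x* = 5 + 2/3·21.4/12.22 = 6.1675; y* = 6 + 1/3·21.4/3.75 = 7.9022.
Utility at the optimum: U(6.1675, 7.9022) = 1.3738.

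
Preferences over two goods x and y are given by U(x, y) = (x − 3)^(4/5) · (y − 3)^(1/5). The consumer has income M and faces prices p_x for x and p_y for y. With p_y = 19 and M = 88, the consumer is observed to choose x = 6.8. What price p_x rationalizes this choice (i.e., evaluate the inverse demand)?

p_x = 4

Let x' = x−3, y' = y−3. MRS = 4·y'/x' = p_x/p_y.
Substituting into the budget: x* = 3 + 0.8·(M − 3·p_x − 3·p_y)/p_x, and y* = 3 + 0.2·(…)/p_y.
Set x* = 6.8 in the demand function and solve for p_x: p_x = 4.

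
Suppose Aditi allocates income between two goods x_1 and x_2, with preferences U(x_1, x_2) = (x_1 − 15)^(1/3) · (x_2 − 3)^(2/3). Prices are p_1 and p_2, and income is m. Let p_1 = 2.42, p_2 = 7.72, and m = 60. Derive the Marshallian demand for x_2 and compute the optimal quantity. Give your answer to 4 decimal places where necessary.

This is Cobb-Douglas in (x_1−15, x_2−3): tangency gives 1/3·p_2·(x_2−3) = 2/3·p_1·(x_1−15).
Substituting into the budget: x_1* = 15 + 1/3·(m − 15·p_1 − 3·p_2)/p_1, and x_2* = 3 + 2/3·(…)/p_2.
Discretionary income = 60 − 15·2.42 − 3·7.72 = 0.54; x_2* = 3 + 2/3·0.54/7.72 = 3.0466.

x_2* = 3.0466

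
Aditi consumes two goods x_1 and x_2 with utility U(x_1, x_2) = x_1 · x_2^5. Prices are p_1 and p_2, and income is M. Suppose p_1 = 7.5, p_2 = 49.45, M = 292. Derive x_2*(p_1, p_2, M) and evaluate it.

x_2* = 4.9208

Tangency: MRS = (1/5)·x_2/x_1 = p_1/p_2.
Rearranging, p_2·x_2 = 5·p_1·x_1. Substituting into the budget gives p_1·x_1·(1 + 5) = M.
Demand: x_1*(p_1,p_2,M) = 1/6·M/p_1 and x_2* = 5/6·M/p_2.
At p_1=7.5, p_2=49.45, M=292: x_2* = 5/6·292/49.45 = 4.9208.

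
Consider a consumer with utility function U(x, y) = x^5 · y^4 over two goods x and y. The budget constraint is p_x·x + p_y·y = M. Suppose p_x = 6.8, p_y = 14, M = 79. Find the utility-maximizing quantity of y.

y* = 2.5079

Tangency: MRS = (5/4)·y/x = p_x/p_y.
So 5·p_y·y = 4·p_x·x; combined with the budget, a share 5/9 of income goes to x.
Demand: x*(p_x,p_y,M) = 5/9·M/p_x and y* = 4/9·M/p_y.
At p_x=6.8, p_y=14, M=79: y* = 4/9·79/14 = 2.5079.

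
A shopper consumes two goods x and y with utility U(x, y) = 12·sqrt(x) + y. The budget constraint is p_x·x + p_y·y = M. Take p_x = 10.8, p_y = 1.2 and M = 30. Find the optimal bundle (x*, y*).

Utility is quasi-linear in y; the FOC for x is 6/√x = p_x/p_y.
Thus x* = (6·p_y/p_x)² — independent of M — with the rest of income spent on y.
Plugging in: x* = (6·1.2/10.8)² = 0.4444, y* = 21.

x* = 0.4444, y* = 21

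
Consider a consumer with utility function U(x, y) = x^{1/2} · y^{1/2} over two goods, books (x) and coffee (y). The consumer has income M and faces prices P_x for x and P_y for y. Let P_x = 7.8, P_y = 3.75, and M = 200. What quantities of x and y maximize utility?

The MRS is y/x. Set MRS = P_x/P_y.
So 0.5·P_y·y = 0.5·P_x·x; combined with the budget, a share 0.5 of income goes to x.
Demand: x*(P_x,P_y,M) = 0.5·M/P_x and y* = 0.5·M/P_y.
At P_x=7.8, P_y=3.75, M=200: x* = 0.5·200/7.8 = 12.8205, y* = 26.6667.

x* = 12.8205, y* = 26.6667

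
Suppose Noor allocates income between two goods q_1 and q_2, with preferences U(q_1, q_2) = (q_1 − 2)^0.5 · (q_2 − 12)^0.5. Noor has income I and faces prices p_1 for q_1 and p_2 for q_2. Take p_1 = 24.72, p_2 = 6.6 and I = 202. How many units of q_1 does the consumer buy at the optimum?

This is Cobb-Douglas in (q_1−2, q_2−12): tangency gives 0.5·p_2·(q_2−12) = 0.5·p_1·(q_1−2).
After buying the subsistence bundle (2, 12), a share 0.5 of the remaining income goes to q_1: q_1* = 2 + 0.5·(I − 2p_1 − 12p_2)/p_1.
Discretionary income = 202 − 2·24.72 − 12·6.6 = 73.36; q_1* = 2 + 0.5·73.36/24.72 = 3.4838.

q_1* = 3.4838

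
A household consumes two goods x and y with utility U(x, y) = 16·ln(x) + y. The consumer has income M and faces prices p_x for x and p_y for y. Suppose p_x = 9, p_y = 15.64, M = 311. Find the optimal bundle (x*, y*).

x* = 27.8044, y* = 3.8849

MU_x = 16/x, MU_y = 1. Tangency: 16/x = p_x/p_y.
So x*(p_x,p_y) = 16·p_y/p_x, independent of income; and y* = (M − 16·p_y)/p_y.
At the given prices: x* = 16·15.64/9 = 27.8044, and y* = 3.8849.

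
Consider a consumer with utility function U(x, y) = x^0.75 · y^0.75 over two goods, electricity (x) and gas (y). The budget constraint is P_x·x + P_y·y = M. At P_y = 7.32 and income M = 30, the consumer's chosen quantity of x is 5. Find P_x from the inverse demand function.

P_x = 3

Tangency: MRS = y/x = P_x/P_y.
So 0.75·P_y·y = 0.75·P_x·x; combined with the budget, a share 0.5 of income goes to x.
Demand: x*(P_x,P_y,M) = 0.5·M/P_x and y* = 0.5·M/P_y.
Set x* = 5 in the demand function and solve for P_x: P_x = 3.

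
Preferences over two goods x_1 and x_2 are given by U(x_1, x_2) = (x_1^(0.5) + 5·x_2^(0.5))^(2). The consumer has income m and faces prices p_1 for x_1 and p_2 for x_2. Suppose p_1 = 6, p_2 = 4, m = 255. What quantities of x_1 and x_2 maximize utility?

From the CES first-order condition, (1/5)·(x_2/x_1)^(0.5) = p_1/p_2.
Solve for the ratio: x_2/x_1 = [5·p_1/p_2]^(2).
Substitute x_2 = (x_2/x_1)·x_1 into the budget: x_1* = m/(p_1 + p_2·(x_2/x_1)).
Numerically x_2/x_1 = 56.25, so x_1* = 255/(6 + 4·56.25) = 1.1039 and x_2* = 56.25·1.1039 = 62.0942.

x_1* = 1.1039, x_2* = 62.0942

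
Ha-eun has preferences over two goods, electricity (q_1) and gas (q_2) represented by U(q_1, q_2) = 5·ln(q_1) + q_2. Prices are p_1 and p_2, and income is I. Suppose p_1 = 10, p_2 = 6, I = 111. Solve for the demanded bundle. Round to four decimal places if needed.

MU_q_1 = 5/q_1, MU_q_2 = 1. Tangency: 5/q_1 = p_1/p_2.
So q_1*(p_1,p_2) = 5·p_2/p_1, independent of income; and q_2* = (I − 5·p_2)/p_2.
At the given prices: q_1* = 5·6/10 = 3, and q_2* = 13.5.

q_1* = 3, q_2* = 13.5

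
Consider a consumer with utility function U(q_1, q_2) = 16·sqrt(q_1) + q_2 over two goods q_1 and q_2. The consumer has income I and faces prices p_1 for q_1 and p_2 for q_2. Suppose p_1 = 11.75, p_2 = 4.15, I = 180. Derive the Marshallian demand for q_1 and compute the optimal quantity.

q_1* = 7.9836

MU_q_1 = 8/√q_1, MU_q_2 = 1. Tangency: 8/√q_1 = p_1/p_2.
Thus q_1* = (8·p_2/p_1)² — independent of I — with the rest of income spent on q_2.
Plugging in: q_1* = (8·4.15/11.75)² = 7.9836.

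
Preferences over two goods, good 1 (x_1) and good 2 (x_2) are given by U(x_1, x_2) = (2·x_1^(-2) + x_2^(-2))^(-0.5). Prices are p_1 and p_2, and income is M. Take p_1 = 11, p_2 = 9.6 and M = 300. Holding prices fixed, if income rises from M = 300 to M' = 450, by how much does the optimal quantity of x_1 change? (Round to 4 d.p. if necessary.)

MRS = MU_x_1/MU_x_2 = 2·(x_2/x_1)^(3). Set equal to p_1/p_2.
Solve for the ratio: x_2/x_1 = [(1/2)·p_1/p_2]^(1/3).
Substitute x_2 = (x_2/x_1)·x_1 into the budget: x_1* = M/(p_1 + p_2·(x_2/x_1)).
Numerically x_2/x_1 = 0.830546, so x_1* = 300/(11 + 9.6·0.830546) = 15.8117.
At M' = 450: x_1* = 23.7176. Change: 23.7176 − 15.8117 = 7.9059.

Δx_1* = 7.9059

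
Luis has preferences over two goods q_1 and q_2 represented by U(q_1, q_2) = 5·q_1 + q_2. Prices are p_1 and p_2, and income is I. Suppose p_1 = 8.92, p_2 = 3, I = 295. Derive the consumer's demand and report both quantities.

q_1* = 33.0717, q_2* = 0

Perfect substitutes: compare marginal utility per dollar. 5/p_1 vs 1/p_2 → 0.5605 vs 0.3333.
q_1 gives more utility per dollar, so spend all income on q_1: q_1* = I/p_1, q_2* = 0.
Numerically: q_1* = 33.0717, q_2* = 0.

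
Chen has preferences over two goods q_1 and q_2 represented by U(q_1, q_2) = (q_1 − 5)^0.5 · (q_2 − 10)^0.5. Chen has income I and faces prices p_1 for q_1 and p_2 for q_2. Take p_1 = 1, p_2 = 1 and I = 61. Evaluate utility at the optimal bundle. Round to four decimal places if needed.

V = 23

Let q_1' = q_1−5, q_2' = q_2−10. MRS = q_2'/q_1' = p_1/p_2.
Substituting into the budget: q_1* = 5 + 0.5·(I − 5·p_1 − 10·p_2)/p_1, and q_2* = 10 + 0.5·(…)/p_2.
Discretionary income = 61 − 5·1 − 10·1 = 46; q_1* = 5 + 0.5·46/1 = 28; q_2* = 10 + 0.5·46/1 = 33.
Utility at the optimum: U(28, 33) = 23.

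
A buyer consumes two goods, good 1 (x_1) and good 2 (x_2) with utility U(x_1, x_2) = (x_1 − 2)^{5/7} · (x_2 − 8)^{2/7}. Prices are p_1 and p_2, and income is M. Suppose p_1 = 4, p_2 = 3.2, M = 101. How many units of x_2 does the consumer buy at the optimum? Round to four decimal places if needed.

Let x_1' = x_1−2, x_2' = x_2−8. MRS = (5/2)·x_2'/x_1' = p_1/p_2.
Substituting into the budget: x_1* = 2 + 5/7·(M − 2·p_1 − 8·p_2)/p_1, and x_2* = 8 + 2/7·(…)/p_2.
Discretionary income = 101 − 2·4 − 8·3.2 = 67.4; x_2* = 8 + 2/7·67.4/3.2 = 14.0179.

x_2* = 14.0179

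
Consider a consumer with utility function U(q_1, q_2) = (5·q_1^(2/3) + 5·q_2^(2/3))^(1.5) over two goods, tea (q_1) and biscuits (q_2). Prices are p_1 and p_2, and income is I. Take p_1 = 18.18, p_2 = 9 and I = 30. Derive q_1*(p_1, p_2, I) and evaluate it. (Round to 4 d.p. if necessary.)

q_1* = 0.3248

MRS = MU_q_1/MU_q_2 = (q_2/q_1)^(1/3). Set equal to p_1/p_2.
Hence q_2/q_1 = (p_1/p_2)^(1/(1/3)), i.e. raised to the 3 power.
Substitute q_2 = (q_2/q_1)·q_1 into the budget: q_1* = I/(p_1 + p_2·(q_2/q_1)).
Numerically q_2/q_1 = 8.242408, so q_1* = 30/(18.18 + 9·8.242408) = 0.3248.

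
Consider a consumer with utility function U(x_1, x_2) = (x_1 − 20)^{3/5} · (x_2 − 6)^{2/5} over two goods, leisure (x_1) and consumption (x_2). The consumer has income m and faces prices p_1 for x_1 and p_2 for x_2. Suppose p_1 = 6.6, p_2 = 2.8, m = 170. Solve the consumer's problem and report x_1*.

MRS = (3/2)·(x_2−6)/(x_1−20). Tangency with p_1/p_2 gives x_2−6 = (2/3)·(p_1/p_2)·(x_1−20).
After buying the subsistence bundle (20, 6), a share 0.6 of the remaining income goes to x_1: x_1* = 20 + 0.6·(m − 20p_1 − 6p_2)/p_1.
Discretionary income = 170 − 20·6.6 − 6·2.8 = 21.2; x_1* = 20 + 0.6·21.2/6.6 = 21.9273.

x_1* = 21.9273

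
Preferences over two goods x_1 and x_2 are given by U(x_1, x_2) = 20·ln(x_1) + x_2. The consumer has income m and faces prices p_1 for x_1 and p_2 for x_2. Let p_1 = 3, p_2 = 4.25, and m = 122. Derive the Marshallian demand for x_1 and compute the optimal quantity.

MU_x_1 = 20/x_1, MU_x_2 = 1. Tangency: 20/x_1 = p_1/p_2.
So x_1*(p_1,p_2) = 20·p_2/p_1, independent of income; and x_2* = (m − 20·p_2)/p_2.
At the given prices: x_1* = 20·4.25/3 = 28.3333.

x_1* = 28.3333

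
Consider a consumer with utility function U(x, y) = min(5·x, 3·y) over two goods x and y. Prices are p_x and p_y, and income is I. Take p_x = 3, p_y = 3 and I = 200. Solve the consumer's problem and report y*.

Demand: x*(p_x,p_y,I) = 3·I/(3·p_x + 5·p_y), y* = 5·I/(3·p_x + 5·p_y).
Here 3·3 + 5·3 = 24, giving y* = 41.6667.

y* = 41.6667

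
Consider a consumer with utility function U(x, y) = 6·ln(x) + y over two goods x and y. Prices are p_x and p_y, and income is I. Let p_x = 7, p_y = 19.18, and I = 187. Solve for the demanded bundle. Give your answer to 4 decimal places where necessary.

x* = 16.44, y* = 3.7497

Set MRS = p_x/p_y: (6/x)/1 = p_x/p_y.
So x*(p_x,p_y) = 6·p_y/p_x, independent of income; and y* = (I − 6·p_y)/p_y.
At the given prices: x* = 6·19.18/7 = 16.44, and y* = 3.7497.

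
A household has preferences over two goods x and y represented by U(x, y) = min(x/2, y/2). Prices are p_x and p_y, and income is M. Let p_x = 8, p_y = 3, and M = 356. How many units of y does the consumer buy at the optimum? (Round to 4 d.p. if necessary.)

y* = 32.3636

Leontief preferences: the optimum is at the kink where x/2 = y/2, i.e. y = x.
Budget: p_x·x + p_y·x = M, so (2·p_x + 2·p_y)·x = 2·M.
Demand: x*(p_x,p_y,M) = 2·M/(2·p_x + 2·p_y), y* = 2·M/(2·p_x + 2·p_y).
Here 2·8 + 2·3 = 22, giving y* = 32.3636.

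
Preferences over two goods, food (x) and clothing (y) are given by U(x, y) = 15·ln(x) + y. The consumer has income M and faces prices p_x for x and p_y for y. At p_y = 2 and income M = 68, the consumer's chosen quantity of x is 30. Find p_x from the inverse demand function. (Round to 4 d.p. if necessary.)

p_x = 1

MU_x = 15/x, MU_y = 1. Tangency: 15/x = p_x/p_y.
So x*(p_x,p_y) = 15·p_y/p_x, independent of income; and y* = (M − 15·p_y)/p_y.
Set x* = 30 in the demand function and solve for p_x: p_x = 1.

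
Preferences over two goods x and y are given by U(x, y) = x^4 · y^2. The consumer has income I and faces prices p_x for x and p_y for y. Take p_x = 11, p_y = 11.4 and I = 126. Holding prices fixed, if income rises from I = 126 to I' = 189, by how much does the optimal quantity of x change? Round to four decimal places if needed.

The MRS is 2·y/x. Set MRS = p_x/p_y.
So 4·p_y·y = 2·p_x·x; combined with the budget, a share 2/3 of income goes to x.
Demand: x*(p_x,p_y,I) = 2/3·I/p_x and y* = 1/3·I/p_y.
At p_x=11, p_y=11.4, I=126: x* = 2/3·126/11 = 7.6364.
At I' = 189: x* = 11.4545. Change: 11.4545 − 7.6364 = 3.8182.

Δx* = 3.8182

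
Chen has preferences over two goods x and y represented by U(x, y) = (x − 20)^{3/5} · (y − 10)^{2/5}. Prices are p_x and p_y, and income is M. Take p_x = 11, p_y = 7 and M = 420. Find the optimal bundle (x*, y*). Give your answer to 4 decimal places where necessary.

x* = 27.0909, y* = 17.4286

This is Cobb-Douglas in (x−20, y−10): tangency gives 0.6·p_y·(y−10) = 0.4·p_x·(x−20).
After buying the subsistence bundle (20, 10), a share 0.6 of the remaining income goes to x: x* = 20 + 0.6·(M − 20p_x − 10p_y)/p_x.
Discretionary income = 420 − 20·11 − 10·7 = 130; x* = 20 + 0.6·130/11 = 27.0909; y* = 10 + 0.4·130/7 = 17.4286.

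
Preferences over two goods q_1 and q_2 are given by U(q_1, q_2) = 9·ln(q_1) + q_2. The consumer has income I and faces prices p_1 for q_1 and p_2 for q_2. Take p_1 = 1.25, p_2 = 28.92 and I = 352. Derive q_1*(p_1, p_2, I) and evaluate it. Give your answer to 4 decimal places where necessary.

q_1* = 208.224

MU_q_1 = 9/q_1, MU_q_2 = 1. Tangency: 9/q_1 = p_1/p_2.
So q_1*(p_1,p_2) = 9·p_2/p_1, independent of income; and q_2* = (I − 9·p_2)/p_2.
At the given prices: q_1* = 9·28.92/1.25 = 208.224.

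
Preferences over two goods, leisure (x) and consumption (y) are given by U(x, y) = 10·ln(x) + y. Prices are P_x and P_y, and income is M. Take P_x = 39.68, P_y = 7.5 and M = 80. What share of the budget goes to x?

share on x = 0.9375

So x*(P_x,P_y) = 10·P_y/P_x, independent of income; and y* = (M − 10·P_y)/P_y.
At the given prices: x* = 10·7.5/39.68 = 1.8901, and y* = 0.6667.
Expenditure on x: 39.68·1.8901 = 75; share = 0.9375.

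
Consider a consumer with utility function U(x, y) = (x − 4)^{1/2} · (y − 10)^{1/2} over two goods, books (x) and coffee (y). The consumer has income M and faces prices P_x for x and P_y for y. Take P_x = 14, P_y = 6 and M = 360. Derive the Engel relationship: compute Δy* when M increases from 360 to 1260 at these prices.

Δy* = 75

Let x' = x−4, y' = y−10. MRS = y'/x' = P_x/P_y.
After buying the subsistence bundle (4, 10), a share 0.5 of the remaining income goes to x: x* = 4 + 0.5·(M − 4P_x − 10P_y)/P_x.
Discretionary income = 360 − 4·14 − 10·6 = 244; y* = 10 + 0.5·244/6 = 30.3333.
At M' = 1260: y* = 105.3333. Change: 105.3333 − 30.3333 = 75.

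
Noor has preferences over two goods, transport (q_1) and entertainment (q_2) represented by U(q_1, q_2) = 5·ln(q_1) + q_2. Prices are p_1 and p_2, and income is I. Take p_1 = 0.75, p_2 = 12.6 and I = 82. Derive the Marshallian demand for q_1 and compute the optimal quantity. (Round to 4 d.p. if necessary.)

Set MRS = p_1/p_2: (5/q_1)/1 = p_1/p_2.
So q_1*(p_1,p_2) = 5·p_2/p_1, independent of income; and q_2* = (I − 5·p_2)/p_2.
At the given prices: q_1* = 5·12.6/0.75 = 84.

q_1* = 84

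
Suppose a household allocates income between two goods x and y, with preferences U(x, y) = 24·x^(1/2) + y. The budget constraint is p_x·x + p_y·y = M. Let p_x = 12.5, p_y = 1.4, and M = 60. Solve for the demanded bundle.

x* = 1.8063, y* = 26.7291

MU_x = 12/√x, MU_y = 1. Tangency: 12/√x = p_x/p_y.
Solve: √x = 12·p_y/p_x, so x*(p_x,p_y) = (12·p_y/p_x)², and y* = (M − p_x·x*)/p_y.
Plugging in: x* = (12·1.4/12.5)² = 1.8063, y* = 26.7291.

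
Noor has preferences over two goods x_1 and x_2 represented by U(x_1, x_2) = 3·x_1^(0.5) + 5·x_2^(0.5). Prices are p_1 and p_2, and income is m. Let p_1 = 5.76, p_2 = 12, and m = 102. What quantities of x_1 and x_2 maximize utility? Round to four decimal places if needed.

x_1* = 7.5893, x_2* = 4.8571

MU_x_1 ∝ 3·x_1^(-0.5), MU_x_2 ∝ 5·x_2^(-0.5), so MRS = (3/5)·(x_2/x_1)^(0.5) = p_1/p_2.
Hence x_2/x_1 = ((5/3)·p_1/p_2)^(1/(0.5)), i.e. raised to the 2 power.
Substitute x_2 = (x_2/x_1)·x_1 into the budget: x_1* = m/(p_1 + p_2·(x_2/x_1)).
Numerically x_2/x_1 = 0.64, so x_1* = 102/(5.76 + 12·0.64) = 7.5893 and x_2* = 0.64·7.5893 = 4.8571.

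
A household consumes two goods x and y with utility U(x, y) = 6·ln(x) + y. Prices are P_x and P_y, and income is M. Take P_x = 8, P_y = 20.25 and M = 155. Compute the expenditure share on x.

MU_x = 6/x, MU_y = 1. Tangency: 6/x = P_x/P_y.
So x*(P_x,P_y) = 6·P_y/P_x, independent of income; and y* = (M − 6·P_y)/P_y.
At the given prices: x* = 6·20.25/8 = 15.1875, and y* = 1.6543.
Expenditure on x: 8·15.1875 = 121.5; share = 0.7839.

share on x = 0.7839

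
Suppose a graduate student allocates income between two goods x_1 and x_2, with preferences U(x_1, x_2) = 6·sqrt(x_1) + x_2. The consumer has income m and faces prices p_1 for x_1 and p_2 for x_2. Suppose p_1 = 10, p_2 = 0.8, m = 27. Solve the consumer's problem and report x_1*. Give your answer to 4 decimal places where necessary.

Thus x_1* = (3·p_2/p_1)² — independent of m — with the rest of income spent on x_2.
Plugging in: x_1* = (3·0.8/10)² = 0.0576.

x_1* = 0.0576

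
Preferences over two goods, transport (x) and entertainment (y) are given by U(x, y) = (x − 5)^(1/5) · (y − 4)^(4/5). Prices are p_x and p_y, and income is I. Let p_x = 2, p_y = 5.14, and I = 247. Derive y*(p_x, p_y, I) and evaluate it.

MRS = (1/4)·(y−4)/(x−5). Tangency with p_x/p_y gives y−4 = 4·(p_x/p_y)·(x−5).
Substituting into the budget: x* = 5 + 0.2·(I − 5·p_x − 4·p_y)/p_x, and y* = 4 + 0.8·(…)/p_y.
Discretionary income = 247 − 5·2 − 4·5.14 = 216.44; y* = 4 + 0.8·216.44/5.14 = 37.6872.

y* = 37.6872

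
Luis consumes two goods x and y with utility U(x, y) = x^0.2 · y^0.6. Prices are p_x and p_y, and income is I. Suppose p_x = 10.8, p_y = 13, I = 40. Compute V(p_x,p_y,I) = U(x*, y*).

V = 1.6264

At p_x=10.8, p_y=13, I=40: x* = 0.25·40/10.8 = 0.9259, y* = 2.3077.
Utility at the optimum: U(0.9259, 2.3077) = 1.6264.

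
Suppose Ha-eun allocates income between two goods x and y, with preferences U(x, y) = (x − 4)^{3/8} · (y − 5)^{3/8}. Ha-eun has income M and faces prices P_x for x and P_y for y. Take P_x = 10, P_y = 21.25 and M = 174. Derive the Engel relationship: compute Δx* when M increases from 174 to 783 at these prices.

This is Cobb-Douglas in (x−4, y−5): tangency gives 0.375·P_y·(y−5) = 0.375·P_x·(x−4).
After buying the subsistence bundle (4, 5), a share 0.5 of the remaining income goes to x: x* = 4 + 0.5·(M − 4P_x − 5P_y)/P_x.
Discretionary income = 174 − 4·10 − 5·21.25 = 27.75; x* = 4 + 0.5·27.75/10 = 5.3875.
At M' = 783: x* = 35.8375. Change: 35.8375 − 5.3875 = 30.45.

Δx* = 30.45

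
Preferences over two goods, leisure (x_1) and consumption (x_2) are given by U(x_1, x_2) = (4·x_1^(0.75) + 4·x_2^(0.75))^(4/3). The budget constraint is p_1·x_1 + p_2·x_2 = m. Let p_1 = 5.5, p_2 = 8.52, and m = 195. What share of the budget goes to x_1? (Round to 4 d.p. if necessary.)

share on x_1 = 0.788

From the CES first-order condition, (x_2/x_1)^(0.25) = p_1/p_2.
Solve for the ratio: x_2/x_1 = [p_1/p_2]^(4).
With the ratio pinned down, the budget gives x_1* = m/(p_1 + p_2·(x_2/x_1)) and x_2* = (x_2/x_1)·x_1*.
Numerically x_2/x_1 = 0.173657, so x_1* = 195/(5.5 + 8.52·0.173657) = 27.9387 and x_2* = 0.173657·27.9387 = 4.8518.
Expenditure on x_1: 5.5·27.9387 = 153.663; share = 0.788.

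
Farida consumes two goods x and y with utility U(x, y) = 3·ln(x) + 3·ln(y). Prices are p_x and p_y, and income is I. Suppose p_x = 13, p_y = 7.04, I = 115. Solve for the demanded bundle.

Demand: x*(p_x,p_y,I) = 0.5·I/p_x and y* = 0.5·I/p_y.
At p_x=13, p_y=7.04, I=115: x* = 0.5·115/13 = 4.4231, y* = 8.1676.

x* = 4.4231, y* = 8.1676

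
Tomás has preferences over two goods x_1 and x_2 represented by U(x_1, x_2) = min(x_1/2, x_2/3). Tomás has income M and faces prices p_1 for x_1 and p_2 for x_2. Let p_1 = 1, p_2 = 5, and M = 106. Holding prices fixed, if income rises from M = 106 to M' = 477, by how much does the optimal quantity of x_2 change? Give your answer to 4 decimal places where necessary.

Demand: x_1*(p_1,p_2,M) = 2·M/(2·p_1 + 3·p_2), x_2* = 3·M/(2·p_1 + 3·p_2).
Here 2·1 + 3·5 = 17, giving x_2* = 18.7059.
At M' = 477: x_2* = 84.1765. Change: 84.1765 − 18.7059 = 65.4706.

Δx_2* = 65.4706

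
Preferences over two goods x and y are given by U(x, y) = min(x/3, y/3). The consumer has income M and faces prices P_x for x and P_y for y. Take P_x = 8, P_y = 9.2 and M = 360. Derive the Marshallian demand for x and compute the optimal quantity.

x* = 20.9302

Demand: x*(P_x,P_y,M) = 3·M/(3·P_x + 3·P_y), y* = 3·M/(3·P_x + 3·P_y).
Here 3·8 + 3·9.2 = 51.6, giving x* = 20.9302.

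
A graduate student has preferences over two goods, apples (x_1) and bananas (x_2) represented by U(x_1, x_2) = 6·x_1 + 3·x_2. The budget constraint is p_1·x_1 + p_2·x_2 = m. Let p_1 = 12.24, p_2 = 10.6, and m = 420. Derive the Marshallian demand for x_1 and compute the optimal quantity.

x_1* = 34.3137

Linear utility — the consumer picks whichever good has higher MU/price: 6/12.24 = 0.4902 vs 3/10.6 = 0.283.
x_1 gives more utility per dollar, so spend all income on x_1: x_1* = m/p_1, x_2* = 0.
Numerically: x_1* = 34.3137, x_2* = 0.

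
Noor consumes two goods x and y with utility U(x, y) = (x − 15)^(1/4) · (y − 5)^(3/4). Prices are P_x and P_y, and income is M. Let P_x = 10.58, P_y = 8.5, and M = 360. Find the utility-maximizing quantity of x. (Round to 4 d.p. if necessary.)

x* = 18.7524

Let x' = x−15, y' = y−5. MRS = (1/3)·y'/x' = P_x/P_y.
After buying the subsistence bundle (15, 5), a share 0.25 of the remaining income goes to x: x* = 15 + 0.25·(M − 15P_x − 5P_y)/P_x.
Discretionary income = 360 − 15·10.58 − 5·8.5 = 158.8; x* = 15 + 0.25·158.8/10.58 = 18.7524.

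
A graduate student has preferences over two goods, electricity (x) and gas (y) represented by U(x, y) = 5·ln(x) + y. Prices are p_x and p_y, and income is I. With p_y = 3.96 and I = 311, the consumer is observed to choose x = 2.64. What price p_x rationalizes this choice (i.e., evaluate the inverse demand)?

p_x = 7.5

MU_x = 5/x, MU_y = 1. Tangency: 5/x = p_x/p_y.
So x*(p_x,p_y) = 5·p_y/p_x, independent of income; and y* = (I − 5·p_y)/p_y.
Set x* = 2.64 in the demand function and solve for p_x: p_x = 7.5.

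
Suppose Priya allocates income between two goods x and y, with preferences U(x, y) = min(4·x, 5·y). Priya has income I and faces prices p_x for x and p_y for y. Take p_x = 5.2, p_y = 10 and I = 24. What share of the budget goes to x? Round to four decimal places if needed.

share on x = 0.3939

Here 5·5.2 + 4·10 = 66, giving x* = 1.8182 and y* = 1.4545.
Expenditure on x: 5.2·1.8182 = 9.4545; share = 0.3939.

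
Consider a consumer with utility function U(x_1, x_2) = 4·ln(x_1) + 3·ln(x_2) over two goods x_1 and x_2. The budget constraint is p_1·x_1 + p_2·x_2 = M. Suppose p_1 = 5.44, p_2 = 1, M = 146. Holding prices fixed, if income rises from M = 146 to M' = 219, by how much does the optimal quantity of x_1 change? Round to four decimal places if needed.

Δx_1* = 7.6681

MU_x_1/MU_x_2 = (4·x_2)/(3·x_1); tangency sets this equal to p_1/p_2.
Rearranging, p_2·x_2 = (3/4)·p_1·x_1. Substituting into the budget gives p_1·x_1·(1 + (3/4)) = M.
Demand: x_1*(p_1,p_2,M) = 4/7·M/p_1 and x_2* = 3/7·M/p_2.
At p_1=5.44, p_2=1, M=146: x_1* = 4/7·146/5.44 = 15.3361.
At M' = 219: x_1* = 23.0042. Change: 23.0042 − 15.3361 = 7.6681.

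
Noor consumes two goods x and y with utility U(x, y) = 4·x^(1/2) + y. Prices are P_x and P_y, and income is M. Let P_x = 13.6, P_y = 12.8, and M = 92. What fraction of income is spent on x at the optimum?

MU_x = 2/√x, MU_y = 1. Tangency: 2/√x = P_x/P_y.
Solve: √x = 2·P_y/P_x, so x*(P_x,P_y) = (2·P_y/P_x)², and y* = (M − P_x·x*)/P_y.
Plugging in: x* = (2·12.8/13.6)² = 3.5433, y* = 3.4228.
Expenditure on x: 13.6·3.5433 = 48.1882; share = 0.5238.

share on x = 0.5238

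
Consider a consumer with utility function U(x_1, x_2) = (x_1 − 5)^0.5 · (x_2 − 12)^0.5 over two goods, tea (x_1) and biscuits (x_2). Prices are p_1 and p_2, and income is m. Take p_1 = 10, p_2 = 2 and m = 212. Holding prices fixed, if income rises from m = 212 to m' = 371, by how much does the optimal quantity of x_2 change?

Δx_2* = 39.75

Let x_1' = x_1−5, x_2' = x_2−12. MRS = x_2'/x_1' = p_1/p_2.
Substituting into the budget: x_1* = 5 + 0.5·(m − 5·p_1 − 12·p_2)/p_1, and x_2* = 12 + 0.5·(…)/p_2.
Discretionary income = 212 − 5·10 − 12·2 = 138; x_2* = 12 + 0.5·138/2 = 46.5.
At m' = 371: x_2* = 86.25. Change: 86.25 − 46.5 = 39.75.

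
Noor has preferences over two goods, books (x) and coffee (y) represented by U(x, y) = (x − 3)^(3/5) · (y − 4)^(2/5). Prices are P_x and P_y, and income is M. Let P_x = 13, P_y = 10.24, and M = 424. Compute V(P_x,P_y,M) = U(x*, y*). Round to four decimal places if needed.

V = 14.8538

After buying the subsistence bundle (3, 4), a share 0.6 of the remaining income goes to x: x* = 3 + 0.6·(M − 3P_x − 4P_y)/P_x.
Discretionary income = 424 − 3·13 − 4·10.24 = 344.04; x* = 3 + 0.6·344.04/13 = 18.8788; y* = 4 + 0.4·344.04/10.24 = 17.4391.
Utility at the optimum: U(18.8788, 17.4391) = 14.8538.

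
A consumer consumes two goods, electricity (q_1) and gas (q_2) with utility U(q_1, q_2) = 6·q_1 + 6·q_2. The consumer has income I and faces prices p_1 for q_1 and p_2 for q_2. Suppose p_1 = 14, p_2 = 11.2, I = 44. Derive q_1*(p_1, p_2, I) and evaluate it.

q_1* = 0

Perfect substitutes: compare marginal utility per dollar. 6/p_1 vs 6/p_2 → 0.4286 vs 0.5357.
q_2 gives more utility per dollar, so spend all income on q_2: q_2* = I/p_2, q_1* = 0.
Numerically: q_1* = 0, q_2* = 3.9286.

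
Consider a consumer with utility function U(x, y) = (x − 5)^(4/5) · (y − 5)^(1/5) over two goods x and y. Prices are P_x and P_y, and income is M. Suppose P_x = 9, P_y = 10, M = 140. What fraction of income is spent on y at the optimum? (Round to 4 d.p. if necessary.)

share on y = 0.4214

Let x' = x−5, y' = y−5. MRS = 4·y'/x' = P_x/P_y.
Substituting into the budget: x* = 5 + 0.8·(M − 5·P_x − 5·P_y)/P_x, and y* = 5 + 0.2·(…)/P_y.
Discretionary income = 140 − 5·9 − 5·10 = 45; x* = 5 + 0.8·45/9 = 9; y* = 5 + 0.2·45/10 = 5.9.
Expenditure on y: 10·5.9 = 59; share = 0.4214.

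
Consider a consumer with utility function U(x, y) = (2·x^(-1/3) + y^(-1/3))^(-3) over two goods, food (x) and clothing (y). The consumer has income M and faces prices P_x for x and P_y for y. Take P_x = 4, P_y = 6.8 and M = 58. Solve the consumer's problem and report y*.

MRS = MU_x/MU_y = 2·(y/x)^(4/3). Set equal to P_x/P_y.
Solve for the ratio: y/x = [(1/2)·P_x/P_y]^(0.75).
Substitute y = (y/x)·x into the budget: x* = M/(P_x + P_y·(y/x)).
Numerically y/x = 0.399384, so x* = 58/(4 + 6.8·0.399384) = 8.6363 and y* = 0.399384·8.6363 = 3.4492.

y* = 3.4492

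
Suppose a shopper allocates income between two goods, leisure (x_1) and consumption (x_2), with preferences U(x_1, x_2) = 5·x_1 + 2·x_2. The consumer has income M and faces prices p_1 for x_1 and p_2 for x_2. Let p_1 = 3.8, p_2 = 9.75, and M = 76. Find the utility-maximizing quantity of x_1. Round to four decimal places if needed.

x_1* = 20

Linear utility — the consumer picks whichever good has higher MU/price: 5/3.8 = 1.3158 vs 2/9.75 = 0.2051.
x_1 gives more utility per dollar, so spend all income on x_1: x_1* = M/p_1, x_2* = 0.
Numerically: x_1* = 20, x_2* = 0.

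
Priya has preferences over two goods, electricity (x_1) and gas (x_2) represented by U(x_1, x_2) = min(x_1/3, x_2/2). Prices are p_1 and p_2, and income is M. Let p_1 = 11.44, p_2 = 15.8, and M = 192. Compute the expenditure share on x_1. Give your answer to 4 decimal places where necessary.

Leontief preferences: the optimum is at the kink where x_1/3 = x_2/2, i.e. x_2 = (2/3)·x_1.
Budget: p_1·x_1 + p_2·(2/3)·x_1 = M, so (3·p_1 + 2·p_2)·x_1 = 3·M.
Demand: x_1*(p_1,p_2,M) = 3·M/(3·p_1 + 2·p_2), x_2* = 2·M/(3·p_1 + 2·p_2).
Here 3·11.44 + 2·15.8 = 65.92, giving x_1* = 8.7379 and x_2* = 5.8252.
Expenditure on x_1: 11.44·8.7379 = 99.9612; share = 0.5206.

share on x_1 = 0.5206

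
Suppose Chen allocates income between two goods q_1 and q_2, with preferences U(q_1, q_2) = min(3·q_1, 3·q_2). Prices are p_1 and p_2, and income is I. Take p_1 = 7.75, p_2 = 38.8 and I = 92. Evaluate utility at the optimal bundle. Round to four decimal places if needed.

Leontief preferences: the optimum is at the kink where q_1/3 = q_2/3, i.e. q_2 = q_1.
Budget: p_1·q_1 + p_2·q_1 = I, so (3·p_1 + 3·p_2)·q_1 = 3·I.
Demand: q_1*(p_1,p_2,I) = 3·I/(3·p_1 + 3·p_2), q_2* = 3·I/(3·p_1 + 3·p_2).
Here 3·7.75 + 3·38.8 = 139.65, giving q_1* = 1.9764 and q_2* = 1.9764.
Utility at the optimum: U(1.9764, 1.9764) = 5.9291.

V = 5.9291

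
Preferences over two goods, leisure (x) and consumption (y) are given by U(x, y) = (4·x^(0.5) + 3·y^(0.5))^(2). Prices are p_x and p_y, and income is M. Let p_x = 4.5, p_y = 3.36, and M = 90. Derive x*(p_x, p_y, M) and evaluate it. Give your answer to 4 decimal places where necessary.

From the CES first-order condition, (4/3)·(y/x)^(0.5) = p_x/p_y.
Hence y/x = ((3/4)·p_x/p_y)^(1/(0.5)), i.e. raised to the 2 power.
Substitute y = (y/x)·x into the budget: x* = M/(p_x + p_y·(y/x)).
Numerically y/x = 1.008949, so x* = 90/(4.5 + 3.36·1.008949) = 11.4067.

x* = 11.4067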